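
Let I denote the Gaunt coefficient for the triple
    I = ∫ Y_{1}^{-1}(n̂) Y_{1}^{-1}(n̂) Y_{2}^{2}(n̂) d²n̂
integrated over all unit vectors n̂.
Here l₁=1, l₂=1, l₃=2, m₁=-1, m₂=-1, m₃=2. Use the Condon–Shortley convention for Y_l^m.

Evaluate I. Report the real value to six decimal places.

m-sum 0 ✓  L=4 even ✓  0≤2≤2 ✓
Π(2lᵢ+1) = 3×3×5 = 45
triangle coeff Δ(1,1,2) = 1/30
Σ_t [0,0]: t=0:+1/1 = 1/1
(3j)²=2/15 [(1 1 2; 0 0 0)], sign=+1
Σ_t [0,0]: t=0:+1/4 = 1/4
(3j)²=1/5 [(1 1 2; -1 -1 2)], sign=+1
⇒ 4πI² = 6/5
I = (+1)√(6/5/(4π)) = 0.30901936

0.309019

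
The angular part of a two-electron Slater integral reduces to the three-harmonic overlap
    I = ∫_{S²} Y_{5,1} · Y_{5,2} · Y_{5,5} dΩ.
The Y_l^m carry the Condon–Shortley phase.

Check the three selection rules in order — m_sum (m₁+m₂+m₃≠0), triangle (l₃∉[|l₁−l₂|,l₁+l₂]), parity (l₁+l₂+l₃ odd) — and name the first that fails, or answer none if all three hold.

azimuthal sum: 1 + 2 + 5 = 8  ✗
0 ≤ 5 ≤ 10 (triangle on l)
L = 5 + 5 + 5 = 15 (odd)

m_sum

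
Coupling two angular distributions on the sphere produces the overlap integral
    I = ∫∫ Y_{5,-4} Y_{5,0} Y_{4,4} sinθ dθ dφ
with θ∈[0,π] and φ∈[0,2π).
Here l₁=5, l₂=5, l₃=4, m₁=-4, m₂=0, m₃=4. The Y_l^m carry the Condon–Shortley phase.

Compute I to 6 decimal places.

0.130198

Rules hold: Σm=0, L=14 even, 0≤4≤10.
N = 11·11·9 = 1089
Δ = 6!·4!·4!/15! = 1/3153150
Racah Σ t=1..5: t=1:−1/69120 t=2:+1/1728 t=3:−1/576 t=4:+1/1728 t=5:−1/69120 = -7/11520
⇒ 3j(5 5 4; 0 0 0)² = 2/143, sgn -1
Racah Σ t=5..5: t=5:−1/69120 = -1/69120
⇒ 3j(5 5 4; -4 0 4)² = 2/143, sgn -1
4πI² = N·(3j₀)²·(3jₘ)² = 36/169
I = +1·√(0.213018/4π) = 0.13019760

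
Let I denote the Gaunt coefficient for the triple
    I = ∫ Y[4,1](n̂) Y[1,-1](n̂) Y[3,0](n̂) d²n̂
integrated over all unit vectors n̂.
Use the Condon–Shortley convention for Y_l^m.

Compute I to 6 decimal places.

m-sum 0 ✓  L=8 even ✓  3≤3≤5 ✓
Π(2lᵢ+1) = 9×3×7 = 189
triangle coeff Δ(4,1,3) = 1/252
Σ_t [1,1]: t=1:−1/36 = -1/36
(3j)²=4/63 [(4 1 3; 0 0 0)], sign=+1
Σ_t [0,0]: t=0:+1/72 = 1/72
(3j)²=5/126 [(4 1 3; 1 -1 0)], sign=-1
⇒ 4πI² = 10/21
I = (-1)√(10/21/(4π)) = -0.19466390

-0.194664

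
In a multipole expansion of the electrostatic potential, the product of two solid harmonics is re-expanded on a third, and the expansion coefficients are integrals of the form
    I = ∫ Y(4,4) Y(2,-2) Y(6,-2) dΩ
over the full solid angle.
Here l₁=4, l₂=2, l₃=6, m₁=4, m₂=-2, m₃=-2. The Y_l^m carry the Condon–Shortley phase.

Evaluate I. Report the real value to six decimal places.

Checks pass: Σm=0; 12 even; l₃=6∈[2,6].
(2·4+1)(2·2+1)(2·6+1) = 585
Δ: 0! 8! 4! / 13! → 1/6435
sum: t=0:+1/2304 = 1/2304
3j²(4 2 6; 0 0 0) = Δ·Π!·Σ² = 5/143  (sign +1)
sum: t=0:+1/967680 = 1/967680
3j²(4 2 6; 4 -2 -2) = Δ·Π!·Σ² = 1/6435  (sign +1)
combine: 4πI² = 585·5/143·1/6435 = 5/1573
take √, sign +1: I = 0.01590434

0.015904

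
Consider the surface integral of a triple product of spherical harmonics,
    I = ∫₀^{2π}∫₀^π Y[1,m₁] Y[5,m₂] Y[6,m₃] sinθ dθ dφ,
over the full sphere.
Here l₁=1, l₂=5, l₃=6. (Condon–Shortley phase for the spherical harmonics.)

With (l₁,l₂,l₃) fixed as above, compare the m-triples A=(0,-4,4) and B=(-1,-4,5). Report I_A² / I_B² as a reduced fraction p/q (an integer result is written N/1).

Shared (l₁,l₂,l₃)=(1,5,6): N and (l;000)² cancel in I_A²/I_B².
A: Δ = 0!·2!·10!/13! = 1/858; Racah Σ t=0..0: t=0:+1/362880 = 1/362880; ⇒ 3j(1 5 6; 0 -4 4)² = 10/429, sgn +1
B: Δ = 0!·2!·10!/13! = 1/858; Racah Σ t=0..0: t=0:+1/725760 = 1/725760; ⇒ 3j(1 5 6; -1 -4 5)² = 5/78, sgn -1
I_A²/I_B² = (10/429)/(5/78) = 4/11

4/11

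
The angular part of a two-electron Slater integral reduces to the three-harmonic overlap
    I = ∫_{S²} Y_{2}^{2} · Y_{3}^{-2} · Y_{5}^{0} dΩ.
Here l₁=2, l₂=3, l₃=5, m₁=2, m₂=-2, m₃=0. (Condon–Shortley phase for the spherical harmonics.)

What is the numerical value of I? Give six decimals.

0.053579

m-sum 0 ✓  L=10 even ✓  1≤5≤5 ✓
Π(2lᵢ+1) = 5×7×11 = 385
triangle coeff Δ(2,3,5) = 1/2310
Σ_t [0,0]: t=0:+1/144 = 1/144
(3j)²=10/231 [(2 3 5; 0 0 0)], sign=-1
Σ_t [0,0]: t=0:+1/2880 = 1/2880
(3j)²=1/462 [(2 3 5; 2 -2 0)], sign=-1
⇒ 4πI² = 25/693
I = (+1)√(25/693/(4π)) = 0.05357948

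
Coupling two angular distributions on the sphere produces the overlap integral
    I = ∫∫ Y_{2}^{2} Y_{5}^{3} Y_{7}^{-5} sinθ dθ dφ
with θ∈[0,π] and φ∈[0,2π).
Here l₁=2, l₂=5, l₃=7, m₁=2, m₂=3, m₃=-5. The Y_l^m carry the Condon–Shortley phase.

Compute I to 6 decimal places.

Checks pass: Σm=0; 14 even; l₃=7∈[3,7].
(2·2+1)(2·5+1)(2·7+1) = 825
Δ: 0! 4! 10! / 15! → 1/15015
sum: t=0:+1/57600 = 1/57600
3j²(2 5 7; 0 0 0) = Δ·Π!·Σ² = 21/715  (sign -1)
sum: t=0:+1/1935360 = 1/1935360
3j²(2 5 7; 2 3 -5) = Δ·Π!·Σ² = 3/91  (sign +1)
combine: 4πI² = 825·21/715·3/91 = 135/169
take √, sign -1: I = -0.25212656

-0.252127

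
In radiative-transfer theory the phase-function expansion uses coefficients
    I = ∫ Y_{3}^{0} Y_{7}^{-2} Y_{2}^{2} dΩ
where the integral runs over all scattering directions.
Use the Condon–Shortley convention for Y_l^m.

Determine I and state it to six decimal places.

0.000000

triangle: need 4≤l₃≤10, have 2; I=0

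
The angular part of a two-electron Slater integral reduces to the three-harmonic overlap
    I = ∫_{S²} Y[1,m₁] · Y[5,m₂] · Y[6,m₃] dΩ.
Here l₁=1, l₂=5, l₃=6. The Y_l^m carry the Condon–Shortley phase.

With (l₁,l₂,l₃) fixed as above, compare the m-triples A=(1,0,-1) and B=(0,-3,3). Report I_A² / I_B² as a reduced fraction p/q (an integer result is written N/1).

l's match ⇒ only the (l;m) 3-j factors differ between A and B.
A: triangle coeff Δ(1,5,6) = 1/858; Σ_t [0,0]: t=0:+1/28800 = 1/28800; (3j)²=7/286 [(1 5 6; 1 0 -1)], sign=-1
B: triangle coeff Δ(1,5,6) = 1/858; Σ_t [0,0]: t=0:+1/80640 = 1/80640; (3j)²=9/286 [(1 5 6; 0 -3 3)], sign=-1
I_A²/I_B² = (7/286)/(9/286) = 7/9

7/9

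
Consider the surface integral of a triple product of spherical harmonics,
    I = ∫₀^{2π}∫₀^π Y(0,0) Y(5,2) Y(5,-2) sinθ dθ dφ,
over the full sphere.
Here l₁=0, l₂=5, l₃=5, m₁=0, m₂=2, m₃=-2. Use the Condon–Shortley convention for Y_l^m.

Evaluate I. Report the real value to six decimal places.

Rules hold: Σm=0, L=10 even, 5≤5≤5.
N = 1·11·11 = 121
Δ = 0!·0!·10!/11! = 1/11
Racah Σ t=0..0: t=0:+1/14400 = 1/14400
⇒ 3j(0 5 5; 0 0 0)² = 1/11, sgn -1
Racah Σ t=0..0: t=0:+1/30240 = 1/30240
⇒ 3j(0 5 5; 0 2 -2)² = 1/11, sgn -1
4πI² = N·(3j₀)²·(3jₘ)² = 1/1
I = +1·√(1/4π) = 0.28209479

0.282095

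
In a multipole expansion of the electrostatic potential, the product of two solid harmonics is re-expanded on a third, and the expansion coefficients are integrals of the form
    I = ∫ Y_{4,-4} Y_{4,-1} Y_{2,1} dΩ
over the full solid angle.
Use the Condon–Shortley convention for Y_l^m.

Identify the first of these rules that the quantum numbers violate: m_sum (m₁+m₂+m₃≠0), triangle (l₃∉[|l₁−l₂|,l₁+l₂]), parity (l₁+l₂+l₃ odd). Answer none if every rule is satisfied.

m_sum

Σmᵢ = -4  ✗
l₃∈[|l₁−l₂|,l₁+l₂]=[0,8], have l₃=2
Σlᵢ = 10 ⇒ even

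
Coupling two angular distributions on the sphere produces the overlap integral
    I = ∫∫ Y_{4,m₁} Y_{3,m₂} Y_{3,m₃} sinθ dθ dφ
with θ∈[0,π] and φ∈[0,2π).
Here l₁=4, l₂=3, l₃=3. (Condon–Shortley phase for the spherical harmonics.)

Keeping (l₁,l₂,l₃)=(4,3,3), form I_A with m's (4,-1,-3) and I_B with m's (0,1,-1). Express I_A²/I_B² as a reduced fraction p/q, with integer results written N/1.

42/1

Same 4,3,3: normalisation and zero-m 3j drop out of the ratio.
A: Δ: 4! 4! 2! / 11! → 1/34650; sum: t=0:+1/1152 = 1/1152; 3j²(4 3 3; 4 -1 -3) = Δ·Π!·Σ² = 1/33  (sign +1)
B: Δ: 4! 4! 2! / 11! → 1/34650; sum: t=2:+1/32 t=3:−1/36 t=4:+1/1152 = 5/1152; 3j²(4 3 3; 0 1 -1) = Δ·Π!·Σ² = 1/1386  (sign +1)
I_A²/I_B² = (1/33)/(1/1386) = 42/1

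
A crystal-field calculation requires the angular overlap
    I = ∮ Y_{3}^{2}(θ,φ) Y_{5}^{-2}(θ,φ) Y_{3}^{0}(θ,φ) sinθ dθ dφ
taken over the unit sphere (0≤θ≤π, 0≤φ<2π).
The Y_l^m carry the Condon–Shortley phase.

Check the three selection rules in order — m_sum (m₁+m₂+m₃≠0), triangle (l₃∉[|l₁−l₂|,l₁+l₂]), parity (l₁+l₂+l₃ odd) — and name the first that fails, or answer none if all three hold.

m₁+m₂+m₃ = 2 − 2 + 0 = 0  ✓
triangle: |3−5|=2 ≤ l₃=3 ≤ 3+5=8  ✓
parity: l₁+l₂+l₃ = 11 is odd  ✗

parity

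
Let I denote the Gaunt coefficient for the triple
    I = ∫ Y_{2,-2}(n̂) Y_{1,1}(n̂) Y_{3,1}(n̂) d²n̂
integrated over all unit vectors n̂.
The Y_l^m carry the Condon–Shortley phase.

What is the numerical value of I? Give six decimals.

-0.082589

Rules hold: Σm=0, L=6 even, 1≤3≤3.
N = 5·3·7 = 105
Δ = 0!·4!·2!/7! = 1/105
Racah Σ t=0..0: t=0:+1/4 = 1/4
⇒ 3j(2 1 3; 0 0 0)² = 3/35, sgn -1
Racah Σ t=0..0: t=0:+1/48 = 1/48
⇒ 3j(2 1 3; -2 1 1)² = 1/105, sgn +1
4πI² = N·(3j₀)²·(3jₘ)² = 3/35
I = -1·√(0.0857143/4π) = -0.08258890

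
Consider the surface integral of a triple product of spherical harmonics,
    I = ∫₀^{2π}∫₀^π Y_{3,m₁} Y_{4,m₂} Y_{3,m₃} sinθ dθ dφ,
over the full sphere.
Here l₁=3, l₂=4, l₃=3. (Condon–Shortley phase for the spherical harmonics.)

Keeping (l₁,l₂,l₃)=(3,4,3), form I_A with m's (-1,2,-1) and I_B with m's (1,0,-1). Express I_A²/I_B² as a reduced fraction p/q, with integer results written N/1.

40/1

Same 3,4,3: normalisation and zero-m 3j drop out of the ratio.
A: Δ: 4! 2! 4! / 11! → 1/34650; sum: t=2:+1/192 t=3:−1/36 t=4:+1/192 = -5/288; 3j²(3 4 3; -1 2 -1) = Δ·Π!·Σ² = 20/693  (sign -1)
B: Δ: 4! 2! 4! / 11! → 1/34650; sum: t=0:+1/1152 t=1:−1/36 t=2:+1/32 = 5/1152; 3j²(3 4 3; 1 0 -1) = Δ·Π!·Σ² = 1/1386  (sign +1)
I_A²/I_B² = (20/693)/(1/1386) = 40/1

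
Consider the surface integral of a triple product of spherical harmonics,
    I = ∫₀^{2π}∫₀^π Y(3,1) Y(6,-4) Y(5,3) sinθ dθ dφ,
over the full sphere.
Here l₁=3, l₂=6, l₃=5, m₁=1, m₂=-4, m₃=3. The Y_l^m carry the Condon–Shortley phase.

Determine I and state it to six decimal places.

Rules hold: Σm=0, L=14 even, 3≤5≤9.
N = 7·13·11 = 1001
Δ = 4!·2!·8!/15! = 1/675675
Racah Σ t=1..3: t=1:−1/8640 t=2:+1/2304 t=3:−1/8640 = 7/34560
⇒ 3j(3 6 5; 0 0 0)² = 7/429, sgn -1
Racah Σ t=0..2: t=0:+1/69120 t=1:−1/30240 t=2:+1/322560 = -1/64512
⇒ 3j(3 6 5; 1 -4 3)² = 10/1001, sgn -1
4πI² = N·(3j₀)²·(3jₘ)² = 70/429
I = +1·√(0.16317/4π) = 0.11395029

0.113950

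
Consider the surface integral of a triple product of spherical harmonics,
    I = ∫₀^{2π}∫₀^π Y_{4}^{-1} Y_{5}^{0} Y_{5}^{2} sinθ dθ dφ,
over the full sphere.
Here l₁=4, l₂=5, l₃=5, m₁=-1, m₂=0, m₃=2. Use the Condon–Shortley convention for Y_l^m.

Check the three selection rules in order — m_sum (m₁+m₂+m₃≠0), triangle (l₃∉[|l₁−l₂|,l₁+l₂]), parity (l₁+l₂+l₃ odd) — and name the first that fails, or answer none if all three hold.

m_sum

Σmᵢ = 1  ✗
l₃∈[|l₁−l₂|,l₁+l₂]=[1,9], have l₃=5
Σlᵢ = 14 ⇒ even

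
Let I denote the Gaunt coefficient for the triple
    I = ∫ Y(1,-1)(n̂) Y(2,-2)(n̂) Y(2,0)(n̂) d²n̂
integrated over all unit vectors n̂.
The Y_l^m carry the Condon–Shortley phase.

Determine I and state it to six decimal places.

0.000000

-1 − 2 + 0 = -3 ≠ 0: azimuthal integral kills it; I = 0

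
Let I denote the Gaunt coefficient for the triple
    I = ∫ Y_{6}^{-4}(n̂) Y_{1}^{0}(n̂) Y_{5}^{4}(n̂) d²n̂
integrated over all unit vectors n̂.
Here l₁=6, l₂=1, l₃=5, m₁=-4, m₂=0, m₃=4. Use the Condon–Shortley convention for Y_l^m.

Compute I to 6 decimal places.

Rules hold: Σm=0, L=12 even, 5≤5≤7.
N = 13·3·11 = 429
Δ = 2!·10!·0!/13! = 1/858
Racah Σ t=1..1: t=1:−1/14400 = -1/14400
⇒ 3j(6 1 5; 0 0 0)² = 6/143, sgn +1
Racah Σ t=1..1: t=1:−1/362880 = -1/362880
⇒ 3j(6 1 5; -4 0 4)² = 10/429, sgn +1
4πI² = N·(3j₀)²·(3jₘ)² = 60/143
I = +1·√(0.41958/4π) = 0.18272698

0.182727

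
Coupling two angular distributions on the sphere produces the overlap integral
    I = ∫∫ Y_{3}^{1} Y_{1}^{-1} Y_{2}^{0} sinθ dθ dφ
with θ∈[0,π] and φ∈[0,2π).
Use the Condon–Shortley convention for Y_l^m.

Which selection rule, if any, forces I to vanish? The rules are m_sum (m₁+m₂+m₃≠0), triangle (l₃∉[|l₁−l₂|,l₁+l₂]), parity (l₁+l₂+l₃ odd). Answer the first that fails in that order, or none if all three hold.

none

m₁+m₂+m₃ = 1 − 1 + 0 = 0  ✓
triangle: |3−1|=2 ≤ l₃=2 ≤ 3+1=4  ✓
parity: l₁+l₂+l₃ = 6 is even  ✓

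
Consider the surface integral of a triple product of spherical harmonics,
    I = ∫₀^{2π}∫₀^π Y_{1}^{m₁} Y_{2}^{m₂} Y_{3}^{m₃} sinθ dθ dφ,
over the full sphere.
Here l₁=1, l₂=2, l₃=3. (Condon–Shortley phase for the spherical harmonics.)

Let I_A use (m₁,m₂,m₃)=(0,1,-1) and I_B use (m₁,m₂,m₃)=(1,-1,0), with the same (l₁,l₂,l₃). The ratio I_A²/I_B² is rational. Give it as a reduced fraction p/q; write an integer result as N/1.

8/3

l's match ⇒ only the (l;m) 3-j factors differ between A and B.
A: triangle coeff Δ(1,2,3) = 1/105; Σ_t [0,0]: t=0:+1/6 = 1/6; (3j)²=8/105 [(1 2 3; 0 1 -1)], sign=+1
B: triangle coeff Δ(1,2,3) = 1/105; Σ_t [0,0]: t=0:+1/12 = 1/12; (3j)²=1/35 [(1 2 3; 1 -1 0)], sign=-1
I_A²/I_B² = (8/105)/(1/35) = 8/3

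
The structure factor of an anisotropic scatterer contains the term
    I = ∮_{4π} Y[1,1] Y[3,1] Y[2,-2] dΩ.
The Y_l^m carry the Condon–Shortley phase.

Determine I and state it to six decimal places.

m-sum 0 ✓  L=6 even ✓  2≤2≤4 ✓
Π(2lᵢ+1) = 3×7×5 = 105
triangle coeff Δ(1,3,2) = 1/105
Σ_t [1,1]: t=1:−1/4 = -1/4
(3j)²=3/35 [(1 3 2; 0 0 0)], sign=-1
Σ_t [0,0]: t=0:+1/48 = 1/48
(3j)²=1/105 [(1 3 2; 1 1 -2)], sign=+1
⇒ 4πI² = 3/35
I = (-1)√(3/35/(4π)) = -0.08258890

-0.082589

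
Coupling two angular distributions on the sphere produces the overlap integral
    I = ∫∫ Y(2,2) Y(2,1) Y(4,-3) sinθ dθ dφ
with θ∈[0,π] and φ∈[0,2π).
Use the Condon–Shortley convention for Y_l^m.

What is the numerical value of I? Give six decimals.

m-sum 0 ✓  L=8 even ✓  0≤4≤4 ✓
Π(2lᵢ+1) = 5×5×9 = 225
triangle coeff Δ(2,2,4) = 1/630
Σ_t [0,0]: t=0:+1/16 = 1/16
(3j)²=2/35 [(2 2 4; 0 0 0)], sign=+1
Σ_t [0,0]: t=0:+1/144 = 1/144
(3j)²=1/18 [(2 2 4; 2 1 -3)], sign=-1
⇒ 4πI² = 5/7
I = (-1)√(5/7/(4π)) = -0.23841361

-0.238414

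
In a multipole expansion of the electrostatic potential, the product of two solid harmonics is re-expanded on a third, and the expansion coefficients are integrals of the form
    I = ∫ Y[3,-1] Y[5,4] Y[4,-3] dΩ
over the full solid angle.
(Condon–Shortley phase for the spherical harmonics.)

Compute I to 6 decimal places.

m-sum 0 ✓  L=12 even ✓  2≤4≤8 ✓
Π(2lᵢ+1) = 7×11×9 = 693
triangle coeff Δ(3,5,4) = 1/180180
Σ_t [1,3]: t=1:−1/576 t=2:+1/144 t=3:−1/576 = 1/288
(3j)²=20/1001 [(3 5 4; 0 0 0)], sign=+1
Σ_t [3,4]: t=3:−1/4320 t=4:+1/5760 = -1/17280
(3j)²=7/4290 [(3 5 4; -1 4 -3)], sign=+1
⇒ 4πI² = 42/1859
I = (+1)√(42/1859/(4π)) = 0.04240138

0.042401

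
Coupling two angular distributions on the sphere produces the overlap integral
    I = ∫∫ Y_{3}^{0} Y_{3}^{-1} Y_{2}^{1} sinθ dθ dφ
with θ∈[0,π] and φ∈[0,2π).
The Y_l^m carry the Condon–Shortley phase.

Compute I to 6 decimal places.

Rules hold: Σm=0, L=8 even, 0≤2≤6.
N = 7·7·5 = 245
Δ = 4!·2!·2!/9! = 1/3780
Racah Σ t=1..3: t=1:−1/24 t=2:+1/4 t=3:−1/24 = 1/6
⇒ 3j(3 3 2; 0 0 0)² = 4/105, sgn +1
Racah Σ t=1..2: t=1:−1/12 t=2:+1/8 = 1/24
⇒ 3j(3 3 2; 0 -1 1)² = 1/210, sgn -1
4πI² = N·(3j₀)²·(3jₘ)² = 2/45
I = -1·√(0.0444444/4π) = -0.05947080

-0.059471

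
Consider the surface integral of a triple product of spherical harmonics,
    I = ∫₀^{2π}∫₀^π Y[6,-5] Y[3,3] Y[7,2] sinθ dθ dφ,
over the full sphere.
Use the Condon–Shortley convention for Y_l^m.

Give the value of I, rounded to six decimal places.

-0.055070

m-sum 0 ✓  L=16 even ✓  3≤7≤9 ✓
Π(2lᵢ+1) = 13×7×15 = 1365
triangle coeff Δ(6,3,7) = 1/2042040
Σ_t [0,2]: t=0:+1/207360 t=1:−1/57600 t=2:+1/207360 = -1/129600
(3j)²=168/12155 [(6 3 7; 0 0 0)], sign=+1
Σ_t [2,2]: t=2:+1/17418240 = 1/17418240
(3j)²=25/12376 [(6 3 7; -5 3 2)], sign=-1
⇒ 4πI² = 1575/41327
I = (-1)√(1575/41327/(4π)) = -0.05507042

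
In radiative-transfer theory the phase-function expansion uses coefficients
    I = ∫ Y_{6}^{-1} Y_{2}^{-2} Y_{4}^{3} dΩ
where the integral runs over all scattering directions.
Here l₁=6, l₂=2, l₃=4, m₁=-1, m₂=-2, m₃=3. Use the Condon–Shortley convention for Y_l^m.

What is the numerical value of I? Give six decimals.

Rules hold: Σm=0, L=12 even, 4≤4≤8.
N = 13·5·9 = 585
Δ = 4!·8!·0!/13! = 1/6435
Racah Σ t=2..2: t=2:+1/2304 = 1/2304
⇒ 3j(6 2 4; 0 0 0)² = 5/143, sgn +1
Racah Σ t=0..0: t=0:+1/120960 = 1/120960
⇒ 3j(6 2 4; -1 -2 3)² = 1/1287, sgn -1
4πI² = N·(3j₀)²·(3jₘ)² = 25/1573
I = -1·√(0.0158932/4π) = -0.03556319

-0.035563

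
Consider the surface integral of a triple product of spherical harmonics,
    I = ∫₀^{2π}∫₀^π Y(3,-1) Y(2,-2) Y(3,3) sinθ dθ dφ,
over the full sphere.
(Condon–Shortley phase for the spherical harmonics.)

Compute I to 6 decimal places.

0.132981

Checks pass: Σm=0; 8 even; l₃=3∈[1,5].
(2·3+1)(2·2+1)(2·3+1) = 245
Δ: 2! 4! 2! / 9! → 1/3780
sum: t=0:+1/24 t=1:−1/4 t=2:+1/24 = -1/6
3j²(3 2 3; 0 0 0) = Δ·Π!·Σ² = 4/105  (sign +1)
sum: t=0:+1/96 = 1/96
3j²(3 2 3; -1 -2 3) = Δ·Π!·Σ² = 1/42  (sign +1)
combine: 4πI² = 245·4/105·1/42 = 2/9
take √, sign +1: I = 0.13298076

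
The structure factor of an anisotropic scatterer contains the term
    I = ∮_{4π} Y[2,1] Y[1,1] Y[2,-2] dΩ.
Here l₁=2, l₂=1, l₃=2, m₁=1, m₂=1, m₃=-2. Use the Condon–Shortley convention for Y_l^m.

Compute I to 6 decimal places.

0.000000

Σlᵢ=5 odd — θ-integrand is odd under cosθ→−cosθ; I=0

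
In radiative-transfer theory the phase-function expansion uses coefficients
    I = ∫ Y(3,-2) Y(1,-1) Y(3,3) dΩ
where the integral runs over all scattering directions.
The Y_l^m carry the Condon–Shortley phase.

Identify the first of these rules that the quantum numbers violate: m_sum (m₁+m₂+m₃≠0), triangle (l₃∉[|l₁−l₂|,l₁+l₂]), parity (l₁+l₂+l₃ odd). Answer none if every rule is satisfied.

Σmᵢ = 0  ✓
l₃∈[|l₁−l₂|,l₁+l₂]=[2,4], have l₃=3  ✓
Σlᵢ = 7 ⇒ odd  ✗

parity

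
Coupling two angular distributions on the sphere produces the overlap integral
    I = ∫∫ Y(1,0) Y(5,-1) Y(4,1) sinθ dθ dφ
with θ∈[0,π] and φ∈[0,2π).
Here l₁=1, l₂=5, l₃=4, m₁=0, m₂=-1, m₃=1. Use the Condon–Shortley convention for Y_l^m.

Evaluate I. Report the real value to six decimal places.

-0.240571

Checks pass: Σm=0; 10 even; l₃=4∈[4,6].
(2·1+1)(2·5+1)(2·4+1) = 297
Δ: 2! 0! 8! / 11! → 1/495
sum: t=1:−1/576 = -1/576
3j²(1 5 4; 0 0 0) = Δ·Π!·Σ² = 5/99  (sign -1)
sum: t=1:−1/720 = -1/720
3j²(1 5 4; 0 -1 1) = Δ·Π!·Σ² = 8/165  (sign +1)
combine: 4πI² = 297·5/99·8/165 = 8/11
take √, sign -1: I = -0.24057125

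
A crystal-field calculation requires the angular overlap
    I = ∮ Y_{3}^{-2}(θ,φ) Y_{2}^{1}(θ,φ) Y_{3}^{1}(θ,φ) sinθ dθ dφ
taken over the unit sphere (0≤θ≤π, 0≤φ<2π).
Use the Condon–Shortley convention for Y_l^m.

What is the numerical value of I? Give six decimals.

0.162868

Rules hold: Σm=0, L=8 even, 1≤3≤5.
N = 7·5·7 = 245
Δ = 2!·4!·2!/9! = 1/3780
Racah Σ t=0..2: t=0:+1/24 t=1:−1/4 t=2:+1/24 = -1/6
⇒ 3j(3 2 3; 0 0 0)² = 4/105, sgn +1
Racah Σ t=1..2: t=1:−1/48 t=2:+1/12 = 1/16
⇒ 3j(3 2 3; -2 1 1)² = 1/28, sgn +1
4πI² = N·(3j₀)²·(3jₘ)² = 1/3
I = +1·√(0.333333/4π) = 0.16286750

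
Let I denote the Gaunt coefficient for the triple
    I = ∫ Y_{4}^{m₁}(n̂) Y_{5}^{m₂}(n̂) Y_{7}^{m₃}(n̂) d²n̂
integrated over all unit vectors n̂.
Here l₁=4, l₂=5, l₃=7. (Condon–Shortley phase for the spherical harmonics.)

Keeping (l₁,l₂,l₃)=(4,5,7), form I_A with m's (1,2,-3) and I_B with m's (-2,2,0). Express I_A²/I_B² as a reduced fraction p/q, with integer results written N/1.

l's match ⇒ only the (l;m) 3-j factors differ between A and B.
A: triangle coeff Δ(4,5,7) = 1/6126120; Σ_t [0,2]: t=0:+1/362880 t=1:−1/69120 t=2:+1/172800 = -43/7257600; (3j)²=1849/170170 [(4 5 7; 1 2 -3)], sign=-1
B: triangle coeff Δ(4,5,7) = 1/6126120; Σ_t [0,2]: t=0:+1/7257600 t=1:−1/172800 t=2:+1/69120 = 1/113400; (3j)²=512/36465 [(4 5 7; -2 2 0)], sign=-1
I_A²/I_B² = (1849/170170)/(512/36465) = 5547/7168

5547/7168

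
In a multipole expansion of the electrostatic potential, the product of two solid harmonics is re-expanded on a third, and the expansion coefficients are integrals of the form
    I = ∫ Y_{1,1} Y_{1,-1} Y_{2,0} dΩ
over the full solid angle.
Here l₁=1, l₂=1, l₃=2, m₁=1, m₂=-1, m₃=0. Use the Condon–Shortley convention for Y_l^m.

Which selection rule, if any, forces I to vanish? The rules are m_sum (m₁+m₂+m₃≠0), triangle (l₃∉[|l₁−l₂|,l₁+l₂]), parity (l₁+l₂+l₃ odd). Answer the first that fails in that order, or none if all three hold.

none

azimuthal sum: 1 − 1 + 0 = 0  ✓
0 ≤ 2 ≤ 2 (triangle on l)  ✓
L = 1 + 1 + 2 = 4 (even)  ✓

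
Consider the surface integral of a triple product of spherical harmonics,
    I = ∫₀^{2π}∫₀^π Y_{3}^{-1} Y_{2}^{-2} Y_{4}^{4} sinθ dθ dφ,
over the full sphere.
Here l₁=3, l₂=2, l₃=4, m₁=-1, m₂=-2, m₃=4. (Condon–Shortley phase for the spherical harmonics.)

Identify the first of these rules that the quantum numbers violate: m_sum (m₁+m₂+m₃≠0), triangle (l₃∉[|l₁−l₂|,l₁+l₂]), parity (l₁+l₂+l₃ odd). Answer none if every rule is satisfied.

Σmᵢ = 1  ✗
l₃∈[|l₁−l₂|,l₁+l₂]=[1,5], have l₃=4
Σlᵢ = 9 ⇒ odd

m_sum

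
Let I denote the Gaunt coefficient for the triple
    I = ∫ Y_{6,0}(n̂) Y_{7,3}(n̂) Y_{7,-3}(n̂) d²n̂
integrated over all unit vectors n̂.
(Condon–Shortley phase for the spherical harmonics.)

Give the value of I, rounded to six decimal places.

Checks pass: Σm=0; 20 even; l₃=7∈[1,13].
(2·6+1)(2·7+1)(2·7+1) = 2925
Δ: 6! 6! 8! / 21! → 1/2444321880
sum: t=0:+1/2612736000 t=1:−1/20736000 t=2:+1/1658880 t=3:−1/746496 t=4:+1/1658880 t=5:−1/20736000 t=6:+1/2612736000 = -1/4354560
3j²(6 7 7; 0 0 0) = Δ·Π!·Σ² = 1000/138567  (sign +1)
sum: t=2:+1/92897280 t=3:−1/6531840 t=4:+1/3317760 t=5:−1/10368000 t=6:+1/298598400 = 197/2985984000
3j²(6 7 7; 0 3 -3) = Δ·Π!·Σ² = 38809/5542680  (sign +1)
combine: 4πI² = 2925·1000/138567·38809/5542680 = 24255625/164109517
take √, sign +1: I = 0.10845121

0.108451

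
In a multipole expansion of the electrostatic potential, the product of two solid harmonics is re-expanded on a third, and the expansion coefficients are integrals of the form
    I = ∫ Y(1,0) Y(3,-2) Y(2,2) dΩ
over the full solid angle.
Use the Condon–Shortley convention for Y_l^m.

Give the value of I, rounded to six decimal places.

m-sum 0 ✓  L=6 even ✓  2≤2≤4 ✓
Π(2lᵢ+1) = 3×7×5 = 105
triangle coeff Δ(1,3,2) = 1/105
Σ_t [1,1]: t=1:−1/4 = -1/4
(3j)²=3/35 [(1 3 2; 0 0 0)], sign=-1
Σ_t [1,1]: t=1:−1/24 = -1/24
(3j)²=1/21 [(1 3 2; 0 -2 2)], sign=-1
⇒ 4πI² = 3/7
I = (+1)√(3/7/(4π)) = 0.18467439

0.184674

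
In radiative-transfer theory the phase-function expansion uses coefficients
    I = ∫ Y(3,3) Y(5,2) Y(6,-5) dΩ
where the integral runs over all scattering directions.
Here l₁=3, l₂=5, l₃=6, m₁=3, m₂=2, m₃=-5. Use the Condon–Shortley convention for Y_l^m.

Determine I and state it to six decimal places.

Checks pass: Σm=0; 14 even; l₃=6∈[2,8].
(2·3+1)(2·5+1)(2·6+1) = 1001
Δ: 2! 4! 8! / 15! → 1/675675
sum: t=0:+1/8640 t=1:−1/2304 t=2:+1/8640 = -7/34560
3j²(3 5 6; 0 0 0) = Δ·Π!·Σ² = 7/429  (sign -1)
sum: t=0:+1/241920 = 1/241920
3j²(3 5 6; 3 2 -5) = Δ·Π!·Σ² = 2/91  (sign -1)
combine: 4πI² = 1001·7/429·2/91 = 14/39
take √, sign +1: I = 0.16901560

0.169016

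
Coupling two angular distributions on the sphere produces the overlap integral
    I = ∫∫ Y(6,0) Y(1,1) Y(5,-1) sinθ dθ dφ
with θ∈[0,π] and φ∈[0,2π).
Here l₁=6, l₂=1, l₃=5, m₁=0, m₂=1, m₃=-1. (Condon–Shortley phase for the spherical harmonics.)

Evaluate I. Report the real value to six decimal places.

m-sum 0 ✓  L=12 even ✓  5≤5≤7 ✓
Π(2lᵢ+1) = 13×3×11 = 429
triangle coeff Δ(6,1,5) = 1/858
Σ_t [1,1]: t=1:−1/14400 = -1/14400
(3j)²=6/143 [(6 1 5; 0 0 0)], sign=+1
Σ_t [2,2]: t=2:+1/34560 = 1/34560
(3j)²=5/286 [(6 1 5; 0 1 -1)], sign=+1
⇒ 4πI² = 45/143
I = (+1)√(45/143/(4π)) = 0.15824621

0.158246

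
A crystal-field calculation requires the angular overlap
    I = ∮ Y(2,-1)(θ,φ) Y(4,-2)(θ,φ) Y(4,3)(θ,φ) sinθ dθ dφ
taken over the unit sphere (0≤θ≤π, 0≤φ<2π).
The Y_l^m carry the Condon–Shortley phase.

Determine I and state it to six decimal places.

Rules hold: Σm=0, L=10 even, 2≤4≤6.
N = 5·9·9 = 405
Δ = 2!·2!·6!/11! = 1/13860
Racah Σ t=0..2: t=0:+1/192 t=1:−1/36 t=2:+1/192 = -5/288
⇒ 3j(2 4 4; 0 0 0)² = 20/693, sgn -1
Racah Σ t=1..2: t=1:−1/240 t=2:+1/1440 = -1/288
⇒ 3j(2 4 4; -1 -2 3)² = 5/132, sgn +1
4πI² = N·(3j₀)²·(3jₘ)² = 375/847
I = -1·√(0.442739/4π) = -0.18770204

-0.187702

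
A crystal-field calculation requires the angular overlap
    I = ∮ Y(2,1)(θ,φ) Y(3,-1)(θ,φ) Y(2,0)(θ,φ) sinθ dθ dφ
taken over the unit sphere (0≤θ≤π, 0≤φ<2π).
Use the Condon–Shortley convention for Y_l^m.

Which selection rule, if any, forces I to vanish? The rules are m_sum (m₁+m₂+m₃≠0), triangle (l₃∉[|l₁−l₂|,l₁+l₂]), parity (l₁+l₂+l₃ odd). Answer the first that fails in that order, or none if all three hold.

parity

azimuthal sum: 1 − 1 + 0 = 0  ✓
1 ≤ 2 ≤ 5 (triangle on l)  ✓
L = 2 + 3 + 2 = 7 (odd)  ✗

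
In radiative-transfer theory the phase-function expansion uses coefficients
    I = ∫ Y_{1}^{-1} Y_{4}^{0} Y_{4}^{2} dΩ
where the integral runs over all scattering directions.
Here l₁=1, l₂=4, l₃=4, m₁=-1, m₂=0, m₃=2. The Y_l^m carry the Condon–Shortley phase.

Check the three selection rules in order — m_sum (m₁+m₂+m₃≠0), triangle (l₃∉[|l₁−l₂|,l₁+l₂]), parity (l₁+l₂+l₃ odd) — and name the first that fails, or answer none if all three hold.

m₁+m₂+m₃ = -1 + 0 + 2 = 1  ✗
triangle: |1−4|=3 ≤ l₃=4 ≤ 1+4=5
parity: l₁+l₂+l₃ = 9 is odd

m_sum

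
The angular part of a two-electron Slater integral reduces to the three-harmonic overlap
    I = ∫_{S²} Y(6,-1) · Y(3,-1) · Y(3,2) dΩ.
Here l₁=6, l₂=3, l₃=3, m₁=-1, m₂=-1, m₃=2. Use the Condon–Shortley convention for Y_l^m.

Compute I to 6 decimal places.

Checks pass: Σm=0; 12 even; l₃=3∈[3,9].
(2·6+1)(2·3+1)(2·3+1) = 637
Δ: 6! 6! 0! / 13! → 1/12012
sum: t=3:−1/1296 = -1/1296
3j²(6 3 3; 0 0 0) = Δ·Π!·Σ² = 100/3003  (sign +1)
sum: t=2:+1/5760 = 1/5760
3j²(6 3 3; -1 -1 2) = Δ·Π!·Σ² = 5/572  (sign -1)
combine: 4πI² = 637·100/3003·5/572 = 875/4719
take √, sign -1: I = -0.12147142

-0.121471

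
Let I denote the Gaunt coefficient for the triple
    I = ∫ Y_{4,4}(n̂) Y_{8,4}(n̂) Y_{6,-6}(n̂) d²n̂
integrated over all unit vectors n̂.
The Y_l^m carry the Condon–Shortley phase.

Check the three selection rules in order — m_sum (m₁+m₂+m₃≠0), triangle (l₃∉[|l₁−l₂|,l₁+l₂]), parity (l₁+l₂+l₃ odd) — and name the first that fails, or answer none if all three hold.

m_sum

azimuthal sum: 4 + 4 − 6 = 2  ✗
4 ≤ 6 ≤ 12 (triangle on l)
L = 4 + 8 + 6 = 18 (even)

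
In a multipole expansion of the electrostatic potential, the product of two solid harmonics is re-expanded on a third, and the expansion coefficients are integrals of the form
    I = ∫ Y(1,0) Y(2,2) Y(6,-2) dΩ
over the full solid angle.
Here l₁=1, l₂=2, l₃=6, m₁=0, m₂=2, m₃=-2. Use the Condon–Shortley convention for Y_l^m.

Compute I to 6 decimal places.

l₃=6 ∉ [1,3] — triangle fails ⇒ I = 0

0.000000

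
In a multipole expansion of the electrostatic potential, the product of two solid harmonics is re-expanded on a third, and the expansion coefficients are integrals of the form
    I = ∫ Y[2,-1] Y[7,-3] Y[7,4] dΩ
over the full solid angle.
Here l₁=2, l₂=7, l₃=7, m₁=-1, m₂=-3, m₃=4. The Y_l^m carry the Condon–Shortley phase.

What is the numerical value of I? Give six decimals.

0.162315

Checks pass: Σm=0; 16 even; l₃=7∈[5,9].
(2·2+1)(2·7+1)(2·7+1) = 1125
Δ: 2! 2! 12! / 17! → 1/185640
sum: t=0:+1/2419200 t=1:−1/518400 t=2:+1/2419200 = -1/907200
3j²(2 7 7; 0 0 0) = Δ·Π!·Σ² = 56/3315  (sign +1)
sum: t=1:−1/4354560 t=2:+1/14515200 = -1/6220800
3j²(2 7 7; -1 -3 4) = Δ·Π!·Σ² = 77/4420  (sign +1)
combine: 4πI² = 1125·56/3315·77/4420 = 16170/48841
take √, sign +1: I = 0.16231468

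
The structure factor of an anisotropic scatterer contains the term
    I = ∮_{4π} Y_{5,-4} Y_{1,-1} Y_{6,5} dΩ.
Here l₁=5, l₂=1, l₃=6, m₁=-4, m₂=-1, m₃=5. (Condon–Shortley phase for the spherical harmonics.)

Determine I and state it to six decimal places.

Rules hold: Σm=0, L=12 even, 4≤6≤6.
N = 11·3·13 = 429
Δ = 0!·10!·2!/13! = 1/858
Racah Σ t=0..0: t=0:+1/14400 = 1/14400
⇒ 3j(5 1 6; 0 0 0)² = 6/143, sgn +1
Racah Σ t=0..0: t=0:+1/725760 = 1/725760
⇒ 3j(5 1 6; -4 -1 5)² = 5/78, sgn -1
4πI² = N·(3j₀)²·(3jₘ)² = 15/13
I = -1·√(1.15385/4π) = -0.30301841

-0.303018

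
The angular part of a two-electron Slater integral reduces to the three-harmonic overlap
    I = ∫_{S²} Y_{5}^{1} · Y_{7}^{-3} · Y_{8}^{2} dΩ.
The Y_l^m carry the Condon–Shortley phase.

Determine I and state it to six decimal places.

Checks pass: Σm=0; 20 even; l₃=8∈[2,12].
(2·5+1)(2·7+1)(2·8+1) = 2805
Δ: 4! 6! 10! / 21! → 1/814773960
sum: t=0:+1/87091200 t=1:−1/4976640 t=2:+1/2073600 t=3:−1/4976640 t=4:+1/87091200 = 1/9676800
3j²(5 7 8; 0 0 0) = Δ·Π!·Σ² = 360/46189  (sign +1)
sum: t=0:+1/19906560 t=1:−1/6531840 t=2:+1/15482880 t=3:−1/261273600 t=4:+1/62705664000 = -377/8957952000
3j²(5 7 8; 1 -3 2) = Δ·Π!·Σ² = 10933/1279080  (sign -1)
combine: 4πI² = 2805·360/46189·10933/1279080 = 12615/67507
take √, sign -1: I = -0.12194508

-0.121945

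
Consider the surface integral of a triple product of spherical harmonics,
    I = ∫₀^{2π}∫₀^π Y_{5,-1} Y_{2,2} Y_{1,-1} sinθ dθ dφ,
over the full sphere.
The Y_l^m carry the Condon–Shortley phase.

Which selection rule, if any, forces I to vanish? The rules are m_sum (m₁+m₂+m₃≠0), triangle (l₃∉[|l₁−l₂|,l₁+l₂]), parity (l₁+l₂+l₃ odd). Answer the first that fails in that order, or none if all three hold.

triangle

m₁+m₂+m₃ = -1 + 2 − 1 = 0  ✓
triangle: |5−2|=3 ≤ l₃=1 ≤ 5+2=7  ✗
parity: l₁+l₂+l₃ = 8 is even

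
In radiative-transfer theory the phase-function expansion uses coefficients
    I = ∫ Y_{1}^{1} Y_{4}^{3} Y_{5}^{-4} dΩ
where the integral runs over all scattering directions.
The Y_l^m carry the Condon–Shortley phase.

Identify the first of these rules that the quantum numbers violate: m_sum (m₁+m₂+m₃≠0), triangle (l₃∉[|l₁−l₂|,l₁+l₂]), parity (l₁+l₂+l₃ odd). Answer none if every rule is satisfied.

none

Σmᵢ = 0  ✓
l₃∈[|l₁−l₂|,l₁+l₂]=[3,5], have l₃=5  ✓
Σlᵢ = 10 ⇒ even  ✓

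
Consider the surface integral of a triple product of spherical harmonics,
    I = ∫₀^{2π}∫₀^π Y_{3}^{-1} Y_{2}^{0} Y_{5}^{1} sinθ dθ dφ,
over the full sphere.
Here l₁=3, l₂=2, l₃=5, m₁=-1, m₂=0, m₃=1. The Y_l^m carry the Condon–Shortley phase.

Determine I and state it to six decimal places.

-0.227318

m-sum 0 ✓  L=10 even ✓  1≤5≤5 ✓
Π(2lᵢ+1) = 7×5×11 = 385
triangle coeff Δ(3,2,5) = 1/2310
Σ_t [0,0]: t=0:+1/144 = 1/144
(3j)²=10/231 [(3 2 5; 0 0 0)], sign=-1
Σ_t [0,0]: t=0:+1/192 = 1/192
(3j)²=3/77 [(3 2 5; -1 0 1)], sign=+1
⇒ 4πI² = 50/77
I = (-1)√(50/77/(4π)) = -0.22731846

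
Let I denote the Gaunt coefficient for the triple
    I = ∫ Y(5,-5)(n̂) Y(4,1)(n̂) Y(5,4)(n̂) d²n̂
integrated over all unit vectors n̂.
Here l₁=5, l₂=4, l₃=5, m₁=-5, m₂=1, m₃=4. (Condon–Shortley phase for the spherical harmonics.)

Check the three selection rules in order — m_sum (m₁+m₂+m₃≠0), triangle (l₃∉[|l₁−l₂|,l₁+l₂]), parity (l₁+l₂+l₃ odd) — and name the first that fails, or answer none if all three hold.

none

m₁+m₂+m₃ = -5 + 1 + 4 = 0  ✓
triangle: |5−4|=1 ≤ l₃=5 ≤ 5+4=9  ✓
parity: l₁+l₂+l₃ = 14 is even  ✓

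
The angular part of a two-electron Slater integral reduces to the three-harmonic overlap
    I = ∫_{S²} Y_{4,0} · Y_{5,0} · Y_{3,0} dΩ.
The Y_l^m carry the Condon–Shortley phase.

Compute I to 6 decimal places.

m-sum 0 ✓  L=12 even ✓  1≤3≤9 ✓
Π(2lᵢ+1) = 9×11×7 = 693
triangle coeff Δ(4,5,3) = 1/180180
Σ_t [2,4]: t=2:+1/576 t=3:−1/144 t=4:+1/576 = -1/288
(3j)²=20/1001 [(4 5 3; 0 0 0)], sign=+1
(m-triple is (0,0,0) — same symbol as above.)
⇒ 4πI² = 3600/13013
I = (+1)√(3600/13013/(4π)) = 0.14837393

0.148374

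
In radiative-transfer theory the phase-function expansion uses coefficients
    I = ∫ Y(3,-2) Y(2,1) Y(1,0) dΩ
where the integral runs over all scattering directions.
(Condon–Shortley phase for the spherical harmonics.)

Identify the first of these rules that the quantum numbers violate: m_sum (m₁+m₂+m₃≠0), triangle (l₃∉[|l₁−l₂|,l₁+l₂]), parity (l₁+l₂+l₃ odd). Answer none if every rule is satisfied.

m_sum

m₁+m₂+m₃ = -2 + 1 + 0 = -1  ✗
triangle: |3−2|=1 ≤ l₃=1 ≤ 3+2=5
parity: l₁+l₂+l₃ = 6 is even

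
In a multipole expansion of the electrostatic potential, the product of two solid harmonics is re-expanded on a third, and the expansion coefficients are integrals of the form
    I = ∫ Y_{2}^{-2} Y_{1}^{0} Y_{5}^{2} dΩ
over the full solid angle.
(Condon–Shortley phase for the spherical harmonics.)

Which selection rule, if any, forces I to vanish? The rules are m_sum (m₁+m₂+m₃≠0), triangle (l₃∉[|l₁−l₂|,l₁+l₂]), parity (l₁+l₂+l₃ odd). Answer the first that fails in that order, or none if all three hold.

triangle

Σmᵢ = 0  ✓
l₃∈[|l₁−l₂|,l₁+l₂]=[1,3], have l₃=5  ✗
Σlᵢ = 8 ⇒ even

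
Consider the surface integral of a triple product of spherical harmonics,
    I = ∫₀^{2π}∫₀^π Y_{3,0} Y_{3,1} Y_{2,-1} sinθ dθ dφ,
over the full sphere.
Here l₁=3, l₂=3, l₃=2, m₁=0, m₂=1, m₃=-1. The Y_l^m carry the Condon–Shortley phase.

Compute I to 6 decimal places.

Rules hold: Σm=0, L=8 even, 0≤2≤6.
N = 7·7·5 = 245
Δ = 4!·2!·2!/9! = 1/3780
Racah Σ t=1..3: t=1:−1/24 t=2:+1/4 t=3:−1/24 = 1/6
⇒ 3j(3 3 2; 0 0 0)² = 4/105, sgn +1
Racah Σ t=2..3: t=2:+1/8 t=3:−1/12 = 1/24
⇒ 3j(3 3 2; 0 1 -1)² = 1/210, sgn -1
4πI² = N·(3j₀)²·(3jₘ)² = 2/45
I = -1·√(0.0444444/4π) = -0.05947080

-0.059471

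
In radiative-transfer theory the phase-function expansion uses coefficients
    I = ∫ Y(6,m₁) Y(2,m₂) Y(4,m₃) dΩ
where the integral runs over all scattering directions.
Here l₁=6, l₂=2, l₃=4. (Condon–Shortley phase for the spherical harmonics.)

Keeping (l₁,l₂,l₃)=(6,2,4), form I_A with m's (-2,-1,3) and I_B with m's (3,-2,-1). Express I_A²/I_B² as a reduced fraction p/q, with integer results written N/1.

Same 6,2,4: normalisation and zero-m 3j drop out of the ratio.
A: Δ: 4! 8! 0! / 13! → 1/6435; sum: t=1:−1/30240 = -1/30240; 3j²(6 2 4; -2 -1 3) = Δ·Π!·Σ² = 32/6435  (sign +1)
B: Δ: 4! 8! 0! / 13! → 1/6435; sum: t=0:+1/17280 = 1/17280; 3j²(6 2 4; 3 -2 -1) = Δ·Π!·Σ² = 14/715  (sign -1)
I_A²/I_B² = (32/6435)/(14/715) = 16/63

16/63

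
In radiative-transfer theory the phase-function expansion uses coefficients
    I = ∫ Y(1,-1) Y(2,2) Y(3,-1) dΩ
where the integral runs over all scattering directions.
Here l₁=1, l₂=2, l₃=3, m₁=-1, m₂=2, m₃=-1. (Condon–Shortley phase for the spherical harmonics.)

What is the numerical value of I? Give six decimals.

m-sum 0 ✓  L=6 even ✓  1≤3≤3 ✓
Π(2lᵢ+1) = 3×5×7 = 105
triangle coeff Δ(1,2,3) = 1/105
Σ_t [0,0]: t=0:+1/4 = 1/4
(3j)²=3/35 [(1 2 3; 0 0 0)], sign=-1
Σ_t [0,0]: t=0:+1/48 = 1/48
(3j)²=1/105 [(1 2 3; -1 2 -1)], sign=+1
⇒ 4πI² = 3/35
I = (-1)√(3/35/(4π)) = -0.08258890

-0.082589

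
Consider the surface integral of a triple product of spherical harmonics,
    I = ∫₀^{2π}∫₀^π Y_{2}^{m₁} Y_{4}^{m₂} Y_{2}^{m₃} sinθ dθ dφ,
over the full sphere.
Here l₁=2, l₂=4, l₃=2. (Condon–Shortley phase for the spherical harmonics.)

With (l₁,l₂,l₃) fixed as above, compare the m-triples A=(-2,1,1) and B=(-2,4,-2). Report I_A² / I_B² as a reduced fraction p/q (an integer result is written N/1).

l's match ⇒ only the (l;m) 3-j factors differ between A and B.
A: triangle coeff Δ(2,4,2) = 1/630; Σ_t [4,4]: t=4:+1/144 = 1/144; (3j)²=1/126 [(2 4 2; -2 1 1)], sign=-1
B: triangle coeff Δ(2,4,2) = 1/630; Σ_t [4,4]: t=4:+1/576 = 1/576; (3j)²=1/9 [(2 4 2; -2 4 -2)], sign=+1
I_A²/I_B² = (1/126)/(1/9) = 1/14

1/14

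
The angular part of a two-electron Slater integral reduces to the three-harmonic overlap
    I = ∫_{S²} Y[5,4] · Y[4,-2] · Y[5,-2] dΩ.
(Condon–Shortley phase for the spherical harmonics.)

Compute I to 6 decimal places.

Rules hold: Σm=0, L=14 even, 1≤5≤9.
N = 11·9·11 = 1089
Δ = 4!·6!·4!/15! = 1/3153150
Racah Σ t=0..4: t=0:+1/69120 t=1:−1/1728 t=2:+1/576 t=3:−1/1728 t=4:+1/69120 = 7/11520
⇒ 3j(5 4 5; 0 0 0)² = 2/143, sgn -1
Racah Σ t=0..1: t=0:+1/11520 t=1:−1/25920 = 1/20736
⇒ 3j(5 4 5; 4 -2 -2)² = 5/429, sgn -1
4πI² = N·(3j₀)²·(3jₘ)² = 30/169
I = +1·√(0.177515/4π) = 0.11885360

0.118854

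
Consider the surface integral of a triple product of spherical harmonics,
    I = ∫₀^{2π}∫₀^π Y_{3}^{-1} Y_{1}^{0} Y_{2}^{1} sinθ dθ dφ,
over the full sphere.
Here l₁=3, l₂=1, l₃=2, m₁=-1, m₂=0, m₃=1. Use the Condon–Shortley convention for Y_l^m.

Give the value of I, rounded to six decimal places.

Checks pass: Σm=0; 6 even; l₃=2∈[2,4].
(2·3+1)(2·1+1)(2·2+1) = 105
Δ: 2! 4! 0! / 7! → 1/105
sum: t=1:−1/4 = -1/4
3j²(3 1 2; 0 0 0) = Δ·Π!·Σ² = 3/35  (sign -1)
sum: t=1:−1/6 = -1/6
3j²(3 1 2; -1 0 1) = Δ·Π!·Σ² = 8/105  (sign +1)
combine: 4πI² = 105·3/35·8/105 = 24/35
take √, sign -1: I = -0.23359668

-0.233597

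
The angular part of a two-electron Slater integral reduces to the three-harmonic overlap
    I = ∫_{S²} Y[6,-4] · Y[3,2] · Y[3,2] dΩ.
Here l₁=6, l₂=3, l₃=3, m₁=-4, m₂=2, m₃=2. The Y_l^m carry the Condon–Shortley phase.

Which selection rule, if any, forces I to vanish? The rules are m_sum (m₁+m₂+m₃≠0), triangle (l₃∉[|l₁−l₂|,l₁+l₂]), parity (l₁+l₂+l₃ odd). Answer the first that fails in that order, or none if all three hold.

none

Σmᵢ = 0  ✓
l₃∈[|l₁−l₂|,l₁+l₂]=[3,9], have l₃=3  ✓
Σlᵢ = 12 ⇒ even  ✓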